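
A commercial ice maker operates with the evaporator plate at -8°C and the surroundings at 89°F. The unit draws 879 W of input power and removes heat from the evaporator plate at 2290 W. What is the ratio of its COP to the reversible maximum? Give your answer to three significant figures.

0.390

COP_actual = Q̇_C/Ẇ = 2290/879.0 = 2.605.
In absolute terms T_C = 265.15 K and T_H = 304.82 K, so ΔT = 39.67 K.
COP_Carnot = T_C/ΔT = 265.15/39.67 = 6.684.
η_II = COP_actual/COP_Carnot = 2.605/6.684 = 0.3897.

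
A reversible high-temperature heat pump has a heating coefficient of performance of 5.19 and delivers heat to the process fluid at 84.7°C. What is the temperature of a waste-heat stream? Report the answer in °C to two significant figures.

COP_HP = T_H/(T_H − T_C) gives T_H − T_C = T_H/COP.
With T_H = 357.85 K, T_C = 357.85 × (1 − 1/5.19) = 288.90 K.
Converting, 288.90 K = 15.75°C.

16 °C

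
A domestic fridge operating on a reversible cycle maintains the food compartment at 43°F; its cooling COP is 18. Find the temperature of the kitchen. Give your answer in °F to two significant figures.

71 °F

COP_R = T_C/(T_H − T_C) gives T_H − T_C = T_C/COP.
With T_C = 279.26 K, T_H = 279.26 × (1 + 1/18) = 294.78 K.
Converting, 294.78 K = 70.93°F.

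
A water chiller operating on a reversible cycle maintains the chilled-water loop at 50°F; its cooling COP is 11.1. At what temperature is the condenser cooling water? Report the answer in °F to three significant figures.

95.9 °F

COP_R = T_C/(T_H − T_C) gives T_H − T_C = T_C/COP.
With T_C = 283.15 K, T_H = 283.15 × (1 + 1/11.1) = 308.66 K.
Converting, 308.66 K = 95.92°F.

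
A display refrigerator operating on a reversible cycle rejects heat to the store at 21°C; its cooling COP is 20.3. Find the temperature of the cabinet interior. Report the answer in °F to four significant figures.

For a Carnot refrigerator COP_R = T_C/(T_H − T_C), so T_C = COP·T_H/(1 + COP).
With T_H = 294.15 K, T_C = 20.3 × 294.15/21.30 = 280.34 K.
Converting, 280.34 K = 44.94°F.

44.94 °F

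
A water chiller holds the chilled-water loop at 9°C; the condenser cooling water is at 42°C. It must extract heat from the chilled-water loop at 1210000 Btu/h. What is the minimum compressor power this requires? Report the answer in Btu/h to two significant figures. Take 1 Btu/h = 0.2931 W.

In absolute terms T_C = 282.15 K and T_H = 315.15 K, so ΔT = 33.00 K.
COP_Carnot = T_C/ΔT = 282.15/33.00 = 8.550.
Ẇ_min = Q̇/COP_Carnot = 1210000/8.550 = 141500 Btu/h.

140000 Btu/h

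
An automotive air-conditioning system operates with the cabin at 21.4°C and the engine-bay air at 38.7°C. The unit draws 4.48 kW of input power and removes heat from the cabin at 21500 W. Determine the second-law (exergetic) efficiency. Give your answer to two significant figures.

Converting, Q̇_C = 21500 W = 21.50 kW, so COP_actual = Q̇_C/Ẇ = 21.50/4.480 = 4.799.
In absolute terms T_C = 294.55 K and T_H = 311.85 K, so ΔT = 17.30 K.
COP_Carnot = T_C/ΔT = 294.55/17.30 = 17.03.
η_II = COP_actual/COP_Carnot = 4.799/17.03 = 0.2819.

0.28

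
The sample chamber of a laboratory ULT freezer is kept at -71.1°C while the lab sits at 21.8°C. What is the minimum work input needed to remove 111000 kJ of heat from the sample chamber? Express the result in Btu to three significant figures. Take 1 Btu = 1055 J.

48400 Btu

In absolute terms T_C = 202.05 K and T_H = 294.95 K, so ΔT = 92.90 K.
The reversible limit is COP_R = T_C/ΔT = 2.175, so W_min = Q_C/COP = Q_C·ΔT/T_C.
W_min = 111000 × 92.90/202.05 = 51040 kJ = 48380 Btu.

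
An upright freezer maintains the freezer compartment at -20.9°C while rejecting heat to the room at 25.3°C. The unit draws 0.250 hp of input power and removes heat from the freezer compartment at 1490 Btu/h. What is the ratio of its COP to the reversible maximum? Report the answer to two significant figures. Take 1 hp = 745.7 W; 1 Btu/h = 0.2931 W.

0.43

Converting, Q̇_C = 1490 Btu/h = 0.5856 hp, so COP_actual = Q̇_C/Ẇ = 0.5856/0.2500 = 2.343.
In absolute terms T_C = 252.25 K and T_H = 298.45 K, so ΔT = 46.20 K.
COP_Carnot = T_C/ΔT = 252.25/46.20 = 5.460.
η_II = COP_actual/COP_Carnot = 2.343/5.460 = 0.4291.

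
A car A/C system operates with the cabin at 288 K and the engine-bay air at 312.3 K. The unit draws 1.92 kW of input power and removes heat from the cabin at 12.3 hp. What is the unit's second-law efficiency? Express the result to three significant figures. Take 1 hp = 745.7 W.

Converting, Q̇_C = 12.30 hp = 9.172 kW, so COP_actual = Q̇_C/Ẇ = 9.172/1.920 = 4.777.
The reservoir spacing is ΔT = 312.3 − 288 = 24.30 K.
COP_Carnot = T_C/ΔT = 288.00/24.30 = 11.85.
η_II = COP_actual/COP_Carnot = 4.777/11.85 = 0.4031.

0.403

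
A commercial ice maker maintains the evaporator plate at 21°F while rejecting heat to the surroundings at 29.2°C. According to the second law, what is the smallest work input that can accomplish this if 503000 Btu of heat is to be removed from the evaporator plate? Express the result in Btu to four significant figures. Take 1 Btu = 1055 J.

In absolute terms T_C = 267.04 K and T_H = 302.35 K, so ΔT = 35.31 K.
The reversible limit is COP_R = T_C/ΔT = 7.562, so W_min = Q_C/COP = Q_C·ΔT/T_C.
W_min = 503000 × 35.31/267.04 = 66510 Btu.

66510 Btu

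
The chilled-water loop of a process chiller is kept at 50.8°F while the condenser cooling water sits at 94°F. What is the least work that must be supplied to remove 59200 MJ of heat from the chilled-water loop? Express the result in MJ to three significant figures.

5010 MJ

In absolute terms T_C = 283.59 K and T_H = 307.59 K, so ΔT = 24.00 K.
The reversible limit is COP_R = T_C/ΔT = 11.82, so W_min = Q_C/COP = Q_C·ΔT/T_C.
W_min = 59200 × 24.00/283.59 = 5010 MJ.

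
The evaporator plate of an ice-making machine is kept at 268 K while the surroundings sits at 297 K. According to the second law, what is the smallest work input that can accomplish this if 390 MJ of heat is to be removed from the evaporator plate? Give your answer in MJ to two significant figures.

42 MJ

The reservoir spacing is ΔT = 297 − 268 = 29.00 K.
The reversible limit is COP_R = T_C/ΔT = 9.241, so W_min = Q_C/COP = Q_C·ΔT/T_C.
W_min = 390.0 × 29.00/268.00 = 42.20 MJ.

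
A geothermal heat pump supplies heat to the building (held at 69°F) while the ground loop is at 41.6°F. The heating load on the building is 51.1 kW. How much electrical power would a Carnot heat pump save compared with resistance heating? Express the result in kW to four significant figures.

In absolute terms T_C = 278.48 K and T_H = 293.71 K, so ΔT = 15.22 K.
COP_Carnot = T_H/ΔT = 293.71/15.22 = 19.29.
Resistance heating needs Ẇ_res = Q̇_H = 51.10 kW; the reversible heat pump needs only Ẇ_hp = Q̇_H/COP = 2.648 kW.
Saving = 51.10 − 2.648 = 48.45 kW.

48.45 kW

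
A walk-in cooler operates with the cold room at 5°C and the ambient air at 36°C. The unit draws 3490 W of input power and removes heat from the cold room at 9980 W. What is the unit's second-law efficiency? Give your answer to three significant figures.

COP_actual = Q̇_C/Ẇ = 9980/3490 = 2.860.
In absolute terms T_C = 278.15 K and T_H = 309.15 K, so ΔT = 31.00 K.
COP_Carnot = T_C/ΔT = 278.15/31.00 = 8.973.
η_II = COP_actual/COP_Carnot = 2.860/8.973 = 0.3187.

0.319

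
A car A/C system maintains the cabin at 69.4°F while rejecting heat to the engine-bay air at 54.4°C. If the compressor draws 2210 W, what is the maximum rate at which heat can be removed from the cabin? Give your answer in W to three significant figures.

19300 W

In absolute terms T_C = 293.93 K and T_H = 327.55 K, so ΔT = 33.62 K.
COP_Carnot = T_C/ΔT = 293.93/33.62 = 8.742.
Q̇_max = COP_Carnot × Ẇ = 8.742 × 2210 W = 19320 W.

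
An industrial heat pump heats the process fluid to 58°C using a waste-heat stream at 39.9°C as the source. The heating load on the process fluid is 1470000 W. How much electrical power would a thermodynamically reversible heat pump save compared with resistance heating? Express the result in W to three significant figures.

In absolute terms T_C = 313.05 K and T_H = 331.15 K, so ΔT = 18.10 K.
COP_Carnot = T_H/ΔT = 331.15/18.10 = 18.30.
Resistance heating needs Ẇ_res = Q̇_H = 1470000 W; the reversible heat pump needs only Ẇ_hp = Q̇_H/COP = 80350 W.
Saving = 1470000 − 80350 = 1390000 W.

1390000 W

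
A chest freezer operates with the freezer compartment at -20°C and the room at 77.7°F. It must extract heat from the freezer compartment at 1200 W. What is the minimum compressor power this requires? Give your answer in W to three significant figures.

In absolute terms T_C = 253.15 K and T_H = 298.54 K, so ΔT = 45.39 K.
COP_Carnot = T_C/ΔT = 253.15/45.39 = 5.577.
Ẇ_min = Q̇/COP_Carnot = 1200/5.577 = 215.2 W.

215 W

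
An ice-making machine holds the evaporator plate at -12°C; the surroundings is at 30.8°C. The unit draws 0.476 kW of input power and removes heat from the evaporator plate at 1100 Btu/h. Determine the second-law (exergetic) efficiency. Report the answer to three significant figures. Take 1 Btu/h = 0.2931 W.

0.111

Converting, Q̇_C = 1100 Btu/h = 0.3224 kW, so COP_actual = Q̇_C/Ẇ = 0.3224/0.4760 = 0.6773.
In absolute terms T_C = 261.15 K and T_H = 303.95 K, so ΔT = 42.80 K.
COP_Carnot = T_C/ΔT = 261.15/42.80 = 6.102.
η_II = COP_actual/COP_Carnot = 0.6773/6.102 = 0.1110.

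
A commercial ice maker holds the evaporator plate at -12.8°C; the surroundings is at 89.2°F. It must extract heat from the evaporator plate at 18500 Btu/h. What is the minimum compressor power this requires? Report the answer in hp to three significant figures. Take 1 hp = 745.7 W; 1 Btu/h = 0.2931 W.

In absolute terms T_C = 260.35 K and T_H = 304.93 K, so ΔT = 44.58 K.
COP_Carnot = T_C/ΔT = 260.35/44.58 = 5.840.
Ẇ_min = Q̇/COP_Carnot = 18500/5.840 = 3168 Btu/h = 1.245 hp.

1.25 hp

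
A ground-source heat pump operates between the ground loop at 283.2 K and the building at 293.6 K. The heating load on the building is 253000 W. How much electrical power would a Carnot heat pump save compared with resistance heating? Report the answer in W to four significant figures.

244000 W

The reservoir spacing is ΔT = 293.6 − 283.2 = 10.40 K.
COP_Carnot = T_H/ΔT = 293.60/10.40 = 28.23.
Resistance heating needs Ẇ_res = Q̇_H = 253000 W; the reversible heat pump needs only Ẇ_hp = Q̇_H/COP = 8962 W.
Saving = 253000 − 8962 = 244000 W.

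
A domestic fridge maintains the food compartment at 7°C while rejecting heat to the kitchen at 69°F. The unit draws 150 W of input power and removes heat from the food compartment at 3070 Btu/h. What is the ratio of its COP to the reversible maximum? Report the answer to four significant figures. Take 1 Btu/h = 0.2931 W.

0.2903

Converting, Q̇_C = 3070 Btu/h = 899.8 W, so COP_actual = Q̇_C/Ẇ = 899.8/150.0 = 5.999.
In absolute terms T_C = 280.15 K and T_H = 293.71 K, so ΔT = 13.56 K.
COP_Carnot = T_C/ΔT = 280.15/13.56 = 20.67.
η_II = COP_actual/COP_Carnot = 5.999/20.67 = 0.2903.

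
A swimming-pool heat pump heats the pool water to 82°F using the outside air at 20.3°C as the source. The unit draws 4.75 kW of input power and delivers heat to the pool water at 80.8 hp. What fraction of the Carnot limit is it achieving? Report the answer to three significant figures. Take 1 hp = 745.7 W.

Converting, Q̇_H = 80.80 hp = 60.25 kW, so COP_actual = Q̇_H/Ẇ = 60.25/4.750 = 12.68.
In absolute terms T_C = 293.45 K and T_H = 300.93 K, so ΔT = 7.478 K.
COP_Carnot = T_H/ΔT = 300.93/7.478 = 40.24.
η_II = COP_actual/COP_Carnot = 12.68/40.24 = 0.3152.

0.315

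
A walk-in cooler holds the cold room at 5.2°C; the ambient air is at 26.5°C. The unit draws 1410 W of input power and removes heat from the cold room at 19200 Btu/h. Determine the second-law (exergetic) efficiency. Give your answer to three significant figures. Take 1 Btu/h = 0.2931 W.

0.305

Converting, Q̇_C = 19200 Btu/h = 5628 W, so COP_actual = Q̇_C/Ẇ = 5628/1410 = 3.991.
In absolute terms T_C = 278.35 K and T_H = 299.65 K, so ΔT = 21.30 K.
COP_Carnot = T_C/ΔT = 278.35/21.30 = 13.07.
η_II = COP_actual/COP_Carnot = 3.991/13.07 = 0.3054.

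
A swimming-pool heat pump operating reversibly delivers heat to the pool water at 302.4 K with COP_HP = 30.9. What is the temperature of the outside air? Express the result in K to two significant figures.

COP_HP = T_H/(T_H − T_C) gives T_H − T_C = T_H/COP.
With T_H = 302.40 K, T_C = 302.40 × (1 − 1/30.9) = 292.61 K.

290 K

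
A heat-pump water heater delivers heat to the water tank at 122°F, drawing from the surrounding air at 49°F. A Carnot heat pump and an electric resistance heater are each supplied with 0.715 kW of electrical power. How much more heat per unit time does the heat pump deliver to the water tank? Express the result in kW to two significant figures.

In absolute terms T_C = 282.59 K and T_H = 323.15 K, so ΔT = 40.56 K.
COP_Carnot = T_H/ΔT = 323.15/40.56 = 7.968.
The heat pump delivers Q̇_H = COP × Ẇ = 5.697 kW; the resistance heater delivers Ẇ = 0.7150 kW.
Extra = (COP − 1)·Ẇ = 4.982 kW.

5.0 kW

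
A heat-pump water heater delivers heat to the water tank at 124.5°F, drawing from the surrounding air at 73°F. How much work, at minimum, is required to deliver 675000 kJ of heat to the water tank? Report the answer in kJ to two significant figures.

60000 kJ

In absolute terms T_C = 295.93 K and T_H = 324.54 K, so ΔT = 28.61 K.
The reversible limit is COP_HP = T_H/ΔT = 11.34, so W_min = Q_H/COP = Q_H·ΔT/T_H.
W_min = 675000 × 28.61/324.54 = 59510 kJ.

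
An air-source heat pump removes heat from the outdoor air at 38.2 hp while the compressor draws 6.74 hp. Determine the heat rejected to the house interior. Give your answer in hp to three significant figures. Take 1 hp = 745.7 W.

For a cyclic device the first law requires Q̇_H = Q̇_C + Ẇ.
Q̇_H = Q̇_C + Ẇ = 44.94 hp.

44.9 hp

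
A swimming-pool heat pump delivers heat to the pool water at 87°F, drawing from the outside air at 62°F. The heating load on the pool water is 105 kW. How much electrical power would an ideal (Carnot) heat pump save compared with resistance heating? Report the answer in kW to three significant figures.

In absolute terms T_C = 289.82 K and T_H = 303.71 K, so ΔT = 13.89 K.
COP_Carnot = T_H/ΔT = 303.71/13.89 = 21.87.
Resistance heating needs Ẇ_res = Q̇_H = 105.0 kW; the reversible heat pump needs only Ẇ_hp = Q̇_H/COP = 4.802 kW.
Saving = 105.0 − 4.802 = 100.2 kW.

100 kW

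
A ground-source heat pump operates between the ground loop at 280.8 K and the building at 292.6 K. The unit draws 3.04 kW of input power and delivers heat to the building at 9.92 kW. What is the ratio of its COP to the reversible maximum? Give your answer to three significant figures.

COP_actual = Q̇_H/Ẇ = 9.920/3.040 = 3.263.
The reservoir spacing is ΔT = 292.6 − 280.8 = 11.80 K.
COP_Carnot = T_H/ΔT = 292.60/11.80 = 24.80.
η_II = COP_actual/COP_Carnot = 3.263/24.80 = 0.1316.

0.132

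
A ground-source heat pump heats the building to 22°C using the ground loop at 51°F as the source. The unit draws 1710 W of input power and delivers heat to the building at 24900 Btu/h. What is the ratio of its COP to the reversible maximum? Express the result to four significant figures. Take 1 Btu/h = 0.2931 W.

0.1655

Converting, Q̇_H = 24900 Btu/h = 7298 W, so COP_actual = Q̇_H/Ẇ = 7298/1710 = 4.268.
In absolute terms T_C = 283.71 K and T_H = 295.15 K, so ΔT = 11.44 K.
COP_Carnot = T_H/ΔT = 295.15/11.44 = 25.79.
η_II = COP_actual/COP_Carnot = 4.268/25.79 = 0.1655.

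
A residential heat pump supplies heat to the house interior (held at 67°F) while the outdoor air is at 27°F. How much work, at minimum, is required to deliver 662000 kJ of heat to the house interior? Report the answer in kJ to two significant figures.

50000 kJ

In absolute terms T_C = 270.37 K and T_H = 292.59 K, so ΔT = 22.22 K.
The reversible limit is COP_HP = T_H/ΔT = 13.17, so W_min = Q_H/COP = Q_H·ΔT/T_H.
W_min = 662000 × 22.22/292.59 = 50280 kJ.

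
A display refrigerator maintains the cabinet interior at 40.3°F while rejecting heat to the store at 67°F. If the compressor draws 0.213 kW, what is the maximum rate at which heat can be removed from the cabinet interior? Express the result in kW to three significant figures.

In absolute terms T_C = 277.76 K and T_H = 292.59 K, so ΔT = 14.83 K.
COP_Carnot = T_C/ΔT = 277.76/14.83 = 18.73.
Q̇_max = COP_Carnot × Ẇ = 18.73 × 0.2130 kW = 3.989 kW.

3.99 kW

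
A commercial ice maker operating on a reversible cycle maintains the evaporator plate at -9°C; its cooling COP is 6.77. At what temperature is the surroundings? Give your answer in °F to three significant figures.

COP_R = T_C/(T_H − T_C) gives T_H − T_C = T_C/COP.
With T_C = 264.15 K, T_H = 264.15 × (1 + 1/6.77) = 303.17 K.
Converting, 303.17 K = 86.03°F.

86.0 °F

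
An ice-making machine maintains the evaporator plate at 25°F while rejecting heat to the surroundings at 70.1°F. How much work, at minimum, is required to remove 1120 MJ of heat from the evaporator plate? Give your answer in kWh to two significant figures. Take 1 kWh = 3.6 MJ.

29 kWh

In absolute terms T_C = 269.26 K and T_H = 294.32 K, so ΔT = 25.06 K.
The reversible limit is COP_R = T_C/ΔT = 10.75, so W_min = Q_C/COP = Q_C·ΔT/T_C.
W_min = 1120 × 25.06/269.26 = 104.2 MJ = 28.95 kWh.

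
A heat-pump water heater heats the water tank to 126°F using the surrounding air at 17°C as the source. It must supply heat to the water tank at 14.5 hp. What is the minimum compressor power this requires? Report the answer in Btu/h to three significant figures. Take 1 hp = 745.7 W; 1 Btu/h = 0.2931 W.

3990 Btu/h

In absolute terms T_C = 290.15 K and T_H = 325.37 K, so ΔT = 35.22 K.
COP_Carnot = T_H/ΔT = 325.37/35.22 = 9.238.
Ẇ_min = Q̇/COP_Carnot = 14.50/9.238 = 1.570 hp = 3993 Btu/h.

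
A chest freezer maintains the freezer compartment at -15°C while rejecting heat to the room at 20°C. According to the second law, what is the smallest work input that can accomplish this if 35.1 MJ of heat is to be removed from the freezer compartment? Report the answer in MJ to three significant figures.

In absolute terms T_C = 258.15 K and T_H = 293.15 K, so ΔT = 35.00 K.
The reversible limit is COP_R = T_C/ΔT = 7.376, so W_min = Q_C/COP = Q_C·ΔT/T_C.
W_min = 35.10 × 35.00/258.15 = 4.759 MJ.

4.76 MJ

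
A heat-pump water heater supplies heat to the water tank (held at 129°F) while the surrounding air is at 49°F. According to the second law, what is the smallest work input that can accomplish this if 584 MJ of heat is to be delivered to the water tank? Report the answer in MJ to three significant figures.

In absolute terms T_C = 282.59 K and T_H = 327.04 K, so ΔT = 44.44 K.
The reversible limit is COP_HP = T_H/ΔT = 7.358, so W_min = Q_H/COP = Q_H·ΔT/T_H.
W_min = 584.0 × 44.44/327.04 = 79.37 MJ.

79.4 MJ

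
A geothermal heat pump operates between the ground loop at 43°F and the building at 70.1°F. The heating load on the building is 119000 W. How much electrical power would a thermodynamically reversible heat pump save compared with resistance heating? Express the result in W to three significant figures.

In absolute terms T_C = 279.26 K and T_H = 294.32 K, so ΔT = 15.06 K.
COP_Carnot = T_H/ΔT = 294.32/15.06 = 19.55.
Resistance heating needs Ẇ_res = Q̇_H = 119000 W; the reversible heat pump needs only Ẇ_hp = Q̇_H/COP = 6087 W.
Saving = 119000 − 6087 = 112900 W.

113000 W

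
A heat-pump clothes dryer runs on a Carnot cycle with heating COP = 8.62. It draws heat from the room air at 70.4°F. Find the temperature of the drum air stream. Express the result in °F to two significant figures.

140 °F

COP_HP = T_H/(T_H − T_C) rearranges to T_H = COP·T_C/(COP − 1).
With T_C = 294.48 K, T_H = 8.62 × 294.48/7.620 = 333.13 K.
Converting, 333.13 K = 139.96°F.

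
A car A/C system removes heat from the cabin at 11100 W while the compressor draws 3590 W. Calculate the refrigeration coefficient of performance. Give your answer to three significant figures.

3.09

The first law gives Q̇_H = Q̇_C + Ẇ, so the three rates are Q̇_C = 11100, Q̇_H = 14690, Ẇ = 3590 W.
COP_R = Q̇_C/Ẇ = 11100/3590 = 3.092.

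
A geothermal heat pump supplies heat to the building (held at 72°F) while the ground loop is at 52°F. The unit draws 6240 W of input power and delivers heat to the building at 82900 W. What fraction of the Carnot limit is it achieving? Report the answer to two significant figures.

0.50

COP_actual = Q̇_H/Ẇ = 82900/6240 = 13.29.
In absolute terms T_C = 284.26 K and T_H = 295.37 K, so ΔT = 11.11 K.
COP_Carnot = T_H/ΔT = 295.37/11.11 = 26.58.
η_II = COP_actual/COP_Carnot = 13.29/26.58 = 0.4998.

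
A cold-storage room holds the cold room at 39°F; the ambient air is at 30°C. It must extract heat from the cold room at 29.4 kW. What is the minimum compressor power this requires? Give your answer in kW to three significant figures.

In absolute terms T_C = 277.04 K and T_H = 303.15 K, so ΔT = 26.11 K.
COP_Carnot = T_C/ΔT = 277.04/26.11 = 10.61.
Ẇ_min = Q̇/COP_Carnot = 29.40/10.61 = 2.771 kW.

2.77 kW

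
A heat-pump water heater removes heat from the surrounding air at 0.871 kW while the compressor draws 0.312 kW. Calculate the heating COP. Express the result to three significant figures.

3.79

The first law gives Q̇_H = Q̇_C + Ẇ, so the three rates are Q̇_C = 0.8710, Q̇_H = 1.183, Ẇ = 0.3120 kW.
COP_HP = Q̇_H/Ẇ = 1.183/0.3120 = 3.792.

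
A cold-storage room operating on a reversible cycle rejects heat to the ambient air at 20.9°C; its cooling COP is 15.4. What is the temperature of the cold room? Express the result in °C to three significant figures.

2.97 °C

For a Carnot refrigerator COP_R = T_C/(T_H − T_C), so T_C = COP·T_H/(1 + COP).
With T_H = 294.05 K, T_C = 15.4 × 294.05/16.40 = 276.12 K.
Converting, 276.12 K = 2.97°C.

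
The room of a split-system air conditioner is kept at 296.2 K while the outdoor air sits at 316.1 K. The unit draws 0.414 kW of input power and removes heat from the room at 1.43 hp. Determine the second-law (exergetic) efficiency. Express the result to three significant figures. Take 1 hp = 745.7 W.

0.173

Converting, Q̇_C = 1.430 hp = 1.066 kW, so COP_actual = Q̇_C/Ẇ = 1.066/0.4140 = 2.576.
The reservoir spacing is ΔT = 316.1 − 296.2 = 19.90 K.
COP_Carnot = T_C/ΔT = 296.20/19.90 = 14.88.
η_II = COP_actual/COP_Carnot = 2.576/14.88 = 0.1730.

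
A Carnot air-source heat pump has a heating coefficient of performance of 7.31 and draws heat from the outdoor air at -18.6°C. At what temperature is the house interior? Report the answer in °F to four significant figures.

71.13 °F

COP_HP = T_H/(T_H − T_C) rearranges to T_H = COP·T_C/(COP − 1).
With T_C = 254.55 K, T_H = 7.31 × 254.55/6.310 = 294.89 K.
Converting, 294.89 K = 71.13°F.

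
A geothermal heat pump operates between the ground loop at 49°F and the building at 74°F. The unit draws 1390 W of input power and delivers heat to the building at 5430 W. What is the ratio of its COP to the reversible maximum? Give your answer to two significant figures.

0.18

COP_actual = Q̇_H/Ẇ = 5430/1390 = 3.906.
In absolute terms T_C = 282.59 K and T_H = 296.48 K, so ΔT = 13.89 K.
COP_Carnot = T_H/ΔT = 296.48/13.89 = 21.35.
η_II = COP_actual/COP_Carnot = 3.906/21.35 = 0.1830.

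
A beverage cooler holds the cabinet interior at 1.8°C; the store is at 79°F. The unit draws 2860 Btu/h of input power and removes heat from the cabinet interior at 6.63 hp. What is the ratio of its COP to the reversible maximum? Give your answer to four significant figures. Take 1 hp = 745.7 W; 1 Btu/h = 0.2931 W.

0.5215

Converting, Q̇_C = 6.630 hp = 16870 Btu/h, so COP_actual = Q̇_C/Ẇ = 16870/2860 = 5.898.
In absolute terms T_C = 274.95 K and T_H = 299.26 K, so ΔT = 24.31 K.
COP_Carnot = T_C/ΔT = 274.95/24.31 = 11.31.
η_II = COP_actual/COP_Carnot = 5.898/11.31 = 0.5215.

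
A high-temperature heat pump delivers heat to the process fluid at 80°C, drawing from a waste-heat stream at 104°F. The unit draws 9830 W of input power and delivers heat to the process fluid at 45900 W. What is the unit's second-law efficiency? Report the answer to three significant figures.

COP_actual = Q̇_H/Ẇ = 45900/9830 = 4.669.
In absolute terms T_C = 313.15 K and T_H = 353.15 K, so ΔT = 40.00 K.
COP_Carnot = T_H/ΔT = 353.15/40.00 = 8.829.
η_II = COP_actual/COP_Carnot = 4.669/8.829 = 0.5289.

0.529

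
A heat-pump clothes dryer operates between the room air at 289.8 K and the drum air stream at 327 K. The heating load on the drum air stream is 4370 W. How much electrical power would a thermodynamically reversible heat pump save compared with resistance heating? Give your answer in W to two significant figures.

The reservoir spacing is ΔT = 327 − 289.8 = 37.20 K.
COP_Carnot = T_H/ΔT = 327.00/37.20 = 8.790.
Resistance heating needs Ẇ_res = Q̇_H = 4370 W; the reversible heat pump needs only Ẇ_hp = Q̇_H/COP = 497.1 W.
Saving = 4370 − 497.1 = 3873 W.

3900 W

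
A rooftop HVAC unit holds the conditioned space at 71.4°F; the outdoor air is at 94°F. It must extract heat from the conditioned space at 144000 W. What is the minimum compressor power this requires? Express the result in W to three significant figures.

In absolute terms T_C = 295.04 K and T_H = 307.59 K, so ΔT = 12.56 K.
COP_Carnot = T_C/ΔT = 295.04/12.56 = 23.50.
Ẇ_min = Q̇/COP_Carnot = 144000/23.50 = 6128 W.

6130 W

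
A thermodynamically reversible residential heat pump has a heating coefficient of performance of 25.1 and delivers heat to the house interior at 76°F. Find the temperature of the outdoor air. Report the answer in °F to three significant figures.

COP_HP = T_H/(T_H − T_C) gives T_H − T_C = T_H/COP.
With T_H = 297.59 K, T_C = 297.59 × (1 − 1/25.1) = 285.74 K.
Converting, 285.74 K = 54.66°F.

54.7 °F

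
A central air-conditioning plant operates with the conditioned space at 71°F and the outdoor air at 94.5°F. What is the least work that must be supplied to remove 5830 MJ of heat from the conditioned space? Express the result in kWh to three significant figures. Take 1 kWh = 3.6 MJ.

71.7 kWh

In absolute terms T_C = 294.82 K and T_H = 307.87 K, so ΔT = 13.06 K.
The reversible limit is COP_R = T_C/ΔT = 22.58, so W_min = Q_C/COP = Q_C·ΔT/T_C.
W_min = 5830 × 13.06/294.82 = 258.2 MJ = 71.71 kWh.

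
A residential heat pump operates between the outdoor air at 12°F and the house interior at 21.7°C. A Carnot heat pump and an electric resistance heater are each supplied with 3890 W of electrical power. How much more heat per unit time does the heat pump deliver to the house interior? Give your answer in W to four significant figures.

31070 W

In absolute terms T_C = 262.04 K and T_H = 294.85 K, so ΔT = 32.81 K.
COP_Carnot = T_H/ΔT = 294.85/32.81 = 8.986.
The heat pump delivers Q̇_H = COP × Ẇ = 34960 W; the resistance heater delivers Ẇ = 3890 W.
Extra = (COP − 1)·Ẇ = 31070 W.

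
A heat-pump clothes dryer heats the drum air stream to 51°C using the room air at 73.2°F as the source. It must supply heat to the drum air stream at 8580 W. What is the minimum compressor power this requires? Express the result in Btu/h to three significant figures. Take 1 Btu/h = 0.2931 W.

2540 Btu/h

In absolute terms T_C = 296.04 K and T_H = 324.15 K, so ΔT = 28.11 K.
COP_Carnot = T_H/ΔT = 324.15/28.11 = 11.53.
Ẇ_min = Q̇/COP_Carnot = 8580/11.53 = 744.1 W = 2539 Btu/h.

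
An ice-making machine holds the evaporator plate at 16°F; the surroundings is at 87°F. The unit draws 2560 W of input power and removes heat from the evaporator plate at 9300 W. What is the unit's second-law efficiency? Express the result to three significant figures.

COP_actual = Q̇_C/Ẇ = 9300/2560 = 3.633.
In absolute terms T_C = 264.26 K and T_H = 303.71 K, so ΔT = 39.44 K.
COP_Carnot = T_C/ΔT = 264.26/39.44 = 6.700.
η_II = COP_actual/COP_Carnot = 3.633/6.700 = 0.5422.

0.542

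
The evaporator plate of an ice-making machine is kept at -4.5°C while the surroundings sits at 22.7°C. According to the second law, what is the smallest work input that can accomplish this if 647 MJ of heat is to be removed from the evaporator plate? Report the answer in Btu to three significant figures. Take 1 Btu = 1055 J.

In absolute terms T_C = 268.65 K and T_H = 295.85 K, so ΔT = 27.20 K.
The reversible limit is COP_R = T_C/ΔT = 9.877, so W_min = Q_C/COP = Q_C·ΔT/T_C.
W_min = 647.0 × 27.20/268.65 = 65.51 MJ = 62090 Btu.

62100 Btu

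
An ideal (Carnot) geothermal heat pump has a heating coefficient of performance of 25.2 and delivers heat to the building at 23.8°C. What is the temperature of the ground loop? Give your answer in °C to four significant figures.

12.02 °C

COP_HP = T_H/(T_H − T_C) gives T_H − T_C = T_H/COP.
With T_H = 296.95 K, T_C = 296.95 × (1 − 1/25.2) = 285.17 K.
Converting, 285.17 K = 12.02°C.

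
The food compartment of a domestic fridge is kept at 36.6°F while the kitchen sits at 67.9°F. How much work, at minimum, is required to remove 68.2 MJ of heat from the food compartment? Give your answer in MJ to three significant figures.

4.30 MJ

In absolute terms T_C = 275.71 K and T_H = 293.09 K, so ΔT = 17.39 K.
The reversible limit is COP_R = T_C/ΔT = 15.86, so W_min = Q_C/COP = Q_C·ΔT/T_C.
W_min = 68.20 × 17.39/275.71 = 4.301 MJ.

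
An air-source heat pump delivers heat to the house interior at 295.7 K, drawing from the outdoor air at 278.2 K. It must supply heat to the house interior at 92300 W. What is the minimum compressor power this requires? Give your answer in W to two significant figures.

The reservoir spacing is ΔT = 295.7 − 278.2 = 17.50 K.
COP_Carnot = T_H/ΔT = 295.70/17.50 = 16.90.
Ẇ_min = Q̇/COP_Carnot = 92300/16.90 = 5462 W.

5500 W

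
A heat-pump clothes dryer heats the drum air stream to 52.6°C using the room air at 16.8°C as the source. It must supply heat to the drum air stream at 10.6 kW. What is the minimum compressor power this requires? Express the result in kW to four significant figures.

1.165 kW

In absolute terms T_C = 289.95 K and T_H = 325.75 K, so ΔT = 35.80 K.
COP_Carnot = T_H/ΔT = 325.75/35.80 = 9.099.
Ẇ_min = Q̇/COP_Carnot = 10.60/9.099 = 1.165 kW.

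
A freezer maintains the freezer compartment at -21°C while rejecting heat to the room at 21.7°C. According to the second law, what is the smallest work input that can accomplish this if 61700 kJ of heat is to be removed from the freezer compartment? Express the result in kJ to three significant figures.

10400 kJ

In absolute terms T_C = 252.15 K and T_H = 294.85 K, so ΔT = 42.70 K.
The reversible limit is COP_R = T_C/ΔT = 5.905, so W_min = Q_C/COP = Q_C·ΔT/T_C.
W_min = 61700 × 42.70/252.15 = 10450 kJ.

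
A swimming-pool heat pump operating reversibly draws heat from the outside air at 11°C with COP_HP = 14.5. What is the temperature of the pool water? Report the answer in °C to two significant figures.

32 °C

COP_HP = T_H/(T_H − T_C) rearranges to T_H = COP·T_C/(COP − 1).
With T_C = 284.15 K, T_H = 14.5 × 284.15/13.50 = 305.20 K.
Converting, 305.20 K = 32.05°C.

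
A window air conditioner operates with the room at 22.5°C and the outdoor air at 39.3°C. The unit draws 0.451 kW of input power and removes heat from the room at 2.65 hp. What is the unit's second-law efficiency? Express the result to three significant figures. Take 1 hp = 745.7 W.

Converting, Q̇_C = 2.650 hp = 1.976 kW, so COP_actual = Q̇_C/Ẇ = 1.976/0.4510 = 4.382.
In absolute terms T_C = 295.65 K and T_H = 312.45 K, so ΔT = 16.80 K.
COP_Carnot = T_C/ΔT = 295.65/16.80 = 17.60.
η_II = COP_actual/COP_Carnot = 4.382/17.60 = 0.2490.

0.249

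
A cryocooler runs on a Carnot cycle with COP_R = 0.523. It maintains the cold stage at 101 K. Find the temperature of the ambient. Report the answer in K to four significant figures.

294.1 K

COP_R = T_C/(T_H − T_C) gives T_H − T_C = T_C/COP.
With T_C = 101.00 K, T_H = 101.00 × (1 + 1/0.523) = 294.12 K.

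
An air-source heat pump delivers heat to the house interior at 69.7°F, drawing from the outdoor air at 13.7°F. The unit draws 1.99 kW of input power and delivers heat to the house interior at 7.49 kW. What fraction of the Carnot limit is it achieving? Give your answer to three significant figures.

COP_actual = Q̇_H/Ẇ = 7.490/1.990 = 3.764.
In absolute terms T_C = 262.98 K and T_H = 294.09 K, so ΔT = 31.11 K.
COP_Carnot = T_H/ΔT = 294.09/31.11 = 9.453.
η_II = COP_actual/COP_Carnot = 3.764/9.453 = 0.3982.

0.398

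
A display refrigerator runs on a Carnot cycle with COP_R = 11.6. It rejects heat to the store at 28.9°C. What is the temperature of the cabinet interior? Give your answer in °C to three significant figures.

4.93 °C

For a Carnot refrigerator COP_R = T_C/(T_H − T_C), so T_C = COP·T_H/(1 + COP).
With T_H = 302.05 K, T_C = 11.6 × 302.05/12.60 = 278.08 K.
Converting, 278.08 K = 4.93°C.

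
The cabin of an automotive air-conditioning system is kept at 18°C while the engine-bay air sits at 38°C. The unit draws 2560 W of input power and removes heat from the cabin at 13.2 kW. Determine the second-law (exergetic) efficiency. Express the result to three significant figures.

Converting, Q̇_C = 13.20 kW = 13200 W, so COP_actual = Q̇_C/Ẇ = 13200/2560 = 5.156.
In absolute terms T_C = 291.15 K and T_H = 311.15 K, so ΔT = 20.00 K.
COP_Carnot = T_C/ΔT = 291.15/20.00 = 14.56.
η_II = COP_actual/COP_Carnot = 5.156/14.56 = 0.3542.

0.354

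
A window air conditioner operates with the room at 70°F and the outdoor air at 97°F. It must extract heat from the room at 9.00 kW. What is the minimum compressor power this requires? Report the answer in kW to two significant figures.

In absolute terms T_C = 294.26 K and T_H = 309.26 K, so ΔT = 15.00 K.
COP_Carnot = T_C/ΔT = 294.26/15.00 = 19.62.
Ẇ_min = Q̇/COP_Carnot = 9.000/19.62 = 0.4588 kW.

0.46 kW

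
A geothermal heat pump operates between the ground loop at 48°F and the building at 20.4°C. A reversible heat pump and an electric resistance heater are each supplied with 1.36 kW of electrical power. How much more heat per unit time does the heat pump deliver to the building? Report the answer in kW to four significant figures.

33.32 kW

In absolute terms T_C = 282.04 K and T_H = 293.55 K, so ΔT = 11.51 K.
COP_Carnot = T_H/ΔT = 293.55/11.51 = 25.50.
The heat pump delivers Q̇_H = COP × Ẇ = 34.68 kW; the resistance heater delivers Ẇ = 1.360 kW.
Extra = (COP − 1)·Ẇ = 33.32 kW.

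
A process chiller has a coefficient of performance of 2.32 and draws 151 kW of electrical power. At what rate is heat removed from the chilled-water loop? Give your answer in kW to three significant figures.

Q̇_C = COP × Ẇ = 2.32 × 151.0 = 350.3 kW.

350 kW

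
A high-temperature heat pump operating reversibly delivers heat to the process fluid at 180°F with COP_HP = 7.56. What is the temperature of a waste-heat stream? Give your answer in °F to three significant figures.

95.4 °F

COP_HP = T_H/(T_H − T_C) gives T_H − T_C = T_H/COP.
With T_H = 355.37 K, T_C = 355.37 × (1 − 1/7.56) = 308.37 K.
Converting, 308.37 K = 95.39°F.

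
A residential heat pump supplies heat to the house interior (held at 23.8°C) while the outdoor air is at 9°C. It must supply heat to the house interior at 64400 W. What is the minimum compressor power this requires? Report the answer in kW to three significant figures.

3.21 kW

In absolute terms T_C = 282.15 K and T_H = 296.95 K, so ΔT = 14.80 K.
COP_Carnot = T_H/ΔT = 296.95/14.80 = 20.06.
Ẇ_min = Q̇/COP_Carnot = 64400/20.06 = 3210 W = 3.210 kW.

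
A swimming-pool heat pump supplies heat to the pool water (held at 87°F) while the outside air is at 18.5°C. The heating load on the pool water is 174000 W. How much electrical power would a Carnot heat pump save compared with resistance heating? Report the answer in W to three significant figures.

167000 W

In absolute terms T_C = 291.65 K and T_H = 303.71 K, so ΔT = 12.06 K.
COP_Carnot = T_H/ΔT = 303.71/12.06 = 25.19.
Resistance heating needs Ẇ_res = Q̇_H = 174000 W; the reversible heat pump needs only Ẇ_hp = Q̇_H/COP = 6907 W.
Saving = 174000 − 6907 = 167100 W.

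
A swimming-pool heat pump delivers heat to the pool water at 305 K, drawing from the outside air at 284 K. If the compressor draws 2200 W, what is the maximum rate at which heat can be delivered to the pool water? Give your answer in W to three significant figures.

The reservoir spacing is ΔT = 305 − 284 = 21.00 K.
COP_Carnot = T_H/ΔT = 305.00/21.00 = 14.52.
Q̇_max = COP_Carnot × Ẇ = 14.52 × 2200 W = 31950 W.

32000 W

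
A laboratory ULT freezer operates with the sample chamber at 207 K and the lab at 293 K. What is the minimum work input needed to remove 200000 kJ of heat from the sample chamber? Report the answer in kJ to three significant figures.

The reservoir spacing is ΔT = 293 − 207 = 86.00 K.
The reversible limit is COP_R = T_C/ΔT = 2.407, so W_min = Q_C/COP = Q_C·ΔT/T_C.
W_min = 200000 × 86.00/207.00 = 83090 kJ.

83100 kJ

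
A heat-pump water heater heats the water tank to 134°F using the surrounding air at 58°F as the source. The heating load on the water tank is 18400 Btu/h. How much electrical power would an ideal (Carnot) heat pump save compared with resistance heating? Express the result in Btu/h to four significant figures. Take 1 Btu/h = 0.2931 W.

16040 Btu/h

In absolute terms T_C = 287.59 K and T_H = 329.82 K, so ΔT = 42.22 K.
COP_Carnot = T_H/ΔT = 329.82/42.22 = 7.811.
Resistance heating needs Ẇ_res = Q̇_H = 18400 Btu/h; the reversible heat pump needs only Ẇ_hp = Q̇_H/COP = 2356 Btu/h.
Saving = 18400 − 2356 = 16040 Btu/h.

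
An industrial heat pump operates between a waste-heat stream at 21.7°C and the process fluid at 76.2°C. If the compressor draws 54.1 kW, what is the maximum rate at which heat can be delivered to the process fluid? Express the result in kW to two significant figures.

In absolute terms T_C = 294.85 K and T_H = 349.35 K, so ΔT = 54.50 K.
COP_Carnot = T_H/ΔT = 349.35/54.50 = 6.410.
Q̇_max = COP_Carnot × Ẇ = 6.410 × 54.10 kW = 346.8 kW.

350 kW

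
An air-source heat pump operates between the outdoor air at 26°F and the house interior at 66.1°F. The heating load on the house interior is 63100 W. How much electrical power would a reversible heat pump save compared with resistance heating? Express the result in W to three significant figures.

In absolute terms T_C = 269.82 K and T_H = 292.09 K, so ΔT = 22.28 K.
COP_Carnot = T_H/ΔT = 292.09/22.28 = 13.11.
Resistance heating needs Ẇ_res = Q̇_H = 63100 W; the reversible heat pump needs only Ẇ_hp = Q̇_H/COP = 4813 W.
Saving = 63100 − 4813 = 58290 W.

58300 W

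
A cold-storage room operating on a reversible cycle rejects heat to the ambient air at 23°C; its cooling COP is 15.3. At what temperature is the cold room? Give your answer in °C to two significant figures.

4.8 °C

For a Carnot refrigerator COP_R = T_C/(T_H − T_C), so T_C = COP·T_H/(1 + COP).
With T_H = 296.15 K, T_C = 15.3 × 296.15/16.30 = 277.98 K.
Converting, 277.98 K = 4.83°C.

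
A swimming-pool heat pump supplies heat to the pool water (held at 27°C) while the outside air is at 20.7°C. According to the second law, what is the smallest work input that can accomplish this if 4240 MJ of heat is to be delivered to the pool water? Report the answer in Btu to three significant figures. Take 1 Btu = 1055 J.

In absolute terms T_C = 293.85 K and T_H = 300.15 K, so ΔT = 6.300 K.
The reversible limit is COP_HP = T_H/ΔT = 47.64, so W_min = Q_H/COP = Q_H·ΔT/T_H.
W_min = 4240 × 6.300/300.15 = 89.00 MJ = 84360 Btu.

84400 Btu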